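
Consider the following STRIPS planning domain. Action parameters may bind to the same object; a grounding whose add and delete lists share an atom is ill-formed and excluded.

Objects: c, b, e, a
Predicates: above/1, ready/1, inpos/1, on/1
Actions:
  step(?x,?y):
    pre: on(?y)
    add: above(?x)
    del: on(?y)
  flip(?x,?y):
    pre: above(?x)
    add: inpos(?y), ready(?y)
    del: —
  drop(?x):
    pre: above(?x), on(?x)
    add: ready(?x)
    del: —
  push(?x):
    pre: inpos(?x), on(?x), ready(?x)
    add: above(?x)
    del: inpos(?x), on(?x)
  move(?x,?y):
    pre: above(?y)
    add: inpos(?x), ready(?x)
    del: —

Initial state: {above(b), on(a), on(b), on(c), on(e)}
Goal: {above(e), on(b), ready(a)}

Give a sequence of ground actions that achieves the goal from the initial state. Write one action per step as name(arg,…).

step(e,c); flip(b,a)

1. step(e,c)  →  {above(b), above(e), on(a), on(b), on(e)}
2. flip(b,a)  →  {above(b), above(e), inpos(a), on(a), on(b), on(e), ready(a)}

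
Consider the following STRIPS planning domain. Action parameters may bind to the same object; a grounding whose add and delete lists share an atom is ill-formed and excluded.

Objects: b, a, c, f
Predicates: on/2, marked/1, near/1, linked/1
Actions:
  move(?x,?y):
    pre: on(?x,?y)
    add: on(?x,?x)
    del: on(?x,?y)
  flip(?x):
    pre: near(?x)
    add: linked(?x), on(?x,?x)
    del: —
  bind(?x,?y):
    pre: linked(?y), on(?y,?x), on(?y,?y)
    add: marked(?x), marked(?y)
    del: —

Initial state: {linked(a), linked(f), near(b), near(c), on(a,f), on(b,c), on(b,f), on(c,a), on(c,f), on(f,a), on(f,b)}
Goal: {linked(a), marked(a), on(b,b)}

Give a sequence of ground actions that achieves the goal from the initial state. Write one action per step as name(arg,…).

1. move(b,c)  →  {linked(a), linked(f), near(b), near(c), on(a,f), on(b,b), on(b,f), on(c,a), on(c,f), on(f,a), on(f,b)}
2. move(a,f)  →  {linked(a), linked(f), near(b), near(c), on(a,a), on(b,b), on(b,f), on(c,a), on(c,f), on(f,a), on(f,b)}
3. bind(a,a)  →  {linked(a), linked(f), marked(a), near(b), near(c), on(a,a), on(b,b), on(b,f), on(c,a), on(c,f), on(f,a), on(f,b)}

move(b,c); move(a,f); bind(a,a)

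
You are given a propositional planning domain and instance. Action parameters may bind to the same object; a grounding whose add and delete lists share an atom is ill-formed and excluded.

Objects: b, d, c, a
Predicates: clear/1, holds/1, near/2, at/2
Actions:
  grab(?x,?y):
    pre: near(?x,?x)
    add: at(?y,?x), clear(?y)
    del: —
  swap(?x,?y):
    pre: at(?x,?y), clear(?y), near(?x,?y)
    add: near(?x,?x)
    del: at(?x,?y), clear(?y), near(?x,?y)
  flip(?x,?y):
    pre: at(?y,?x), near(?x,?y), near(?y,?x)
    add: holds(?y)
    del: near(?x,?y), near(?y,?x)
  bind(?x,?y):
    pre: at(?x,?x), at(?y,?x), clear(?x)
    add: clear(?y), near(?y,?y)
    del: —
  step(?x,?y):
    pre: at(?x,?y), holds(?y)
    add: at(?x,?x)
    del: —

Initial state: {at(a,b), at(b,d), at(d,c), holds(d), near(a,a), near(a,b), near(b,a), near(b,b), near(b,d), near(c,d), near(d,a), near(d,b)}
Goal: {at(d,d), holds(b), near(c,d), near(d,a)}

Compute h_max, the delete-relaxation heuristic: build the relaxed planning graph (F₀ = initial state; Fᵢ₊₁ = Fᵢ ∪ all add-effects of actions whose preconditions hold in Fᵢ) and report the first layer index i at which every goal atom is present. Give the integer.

F0 = init (12 atoms)
F1 = F0 ∪ {at(a,a), at(b,a), at(b,b), at(c,a), at(c,b), at(d,a), at(d,b), clear(a), clear(b), clear(c), clear(d), holds(a), holds(b)}  (25 atoms)
F2 = F1 ∪ {at(c,c), at(d,d), near(c,c), near(d,d)}  (29 atoms)
goal ⊆ F2  ⇒  h_max = 2

2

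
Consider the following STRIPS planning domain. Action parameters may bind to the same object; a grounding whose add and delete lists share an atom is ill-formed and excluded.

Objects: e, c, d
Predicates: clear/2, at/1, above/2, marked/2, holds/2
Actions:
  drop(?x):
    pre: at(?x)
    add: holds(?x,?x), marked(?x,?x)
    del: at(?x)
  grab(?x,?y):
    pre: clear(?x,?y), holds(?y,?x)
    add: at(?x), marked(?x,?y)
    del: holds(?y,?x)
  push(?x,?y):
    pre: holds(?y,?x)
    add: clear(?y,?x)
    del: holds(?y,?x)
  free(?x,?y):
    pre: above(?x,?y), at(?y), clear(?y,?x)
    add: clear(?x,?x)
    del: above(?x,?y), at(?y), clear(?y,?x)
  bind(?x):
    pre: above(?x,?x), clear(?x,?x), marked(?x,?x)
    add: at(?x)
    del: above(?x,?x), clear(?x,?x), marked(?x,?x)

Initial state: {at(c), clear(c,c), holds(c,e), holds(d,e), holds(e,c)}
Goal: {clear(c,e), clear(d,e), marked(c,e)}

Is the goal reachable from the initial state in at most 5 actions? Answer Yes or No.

Yes

1. push(e,c)  →  {at(c), clear(c,c), clear(c,e), holds(d,e), holds(e,c)}
2. grab(c,e)  →  {at(c), clear(c,c), clear(c,e), holds(d,e), marked(c,e)}
3. push(e,d)  →  {at(c), clear(c,c), clear(c,e), clear(d,e), marked(c,e)}
optimal plan length = 3; 3 ≤ 5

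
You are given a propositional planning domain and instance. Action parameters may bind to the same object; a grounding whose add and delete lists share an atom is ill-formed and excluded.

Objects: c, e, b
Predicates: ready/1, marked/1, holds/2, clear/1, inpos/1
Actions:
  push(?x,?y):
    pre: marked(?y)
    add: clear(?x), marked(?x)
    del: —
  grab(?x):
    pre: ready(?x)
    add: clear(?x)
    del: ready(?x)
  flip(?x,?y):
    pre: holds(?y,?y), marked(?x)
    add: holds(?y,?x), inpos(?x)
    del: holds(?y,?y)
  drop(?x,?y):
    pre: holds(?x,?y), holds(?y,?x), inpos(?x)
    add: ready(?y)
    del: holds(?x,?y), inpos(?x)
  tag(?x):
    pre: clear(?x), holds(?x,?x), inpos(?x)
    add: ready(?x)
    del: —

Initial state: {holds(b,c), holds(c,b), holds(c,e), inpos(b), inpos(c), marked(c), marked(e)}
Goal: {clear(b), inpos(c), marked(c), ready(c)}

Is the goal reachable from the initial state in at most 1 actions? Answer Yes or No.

No

1. push(b,c)  →  {clear(b), holds(b,c), holds(c,b), holds(c,e), inpos(b), inpos(c), marked(b), marked(c), marked(e)}
2. drop(b,c)  →  {clear(b), holds(c,b), holds(c,e), inpos(c), marked(b), marked(c), marked(e), ready(c)}
optimal plan length = 2; 2 > 1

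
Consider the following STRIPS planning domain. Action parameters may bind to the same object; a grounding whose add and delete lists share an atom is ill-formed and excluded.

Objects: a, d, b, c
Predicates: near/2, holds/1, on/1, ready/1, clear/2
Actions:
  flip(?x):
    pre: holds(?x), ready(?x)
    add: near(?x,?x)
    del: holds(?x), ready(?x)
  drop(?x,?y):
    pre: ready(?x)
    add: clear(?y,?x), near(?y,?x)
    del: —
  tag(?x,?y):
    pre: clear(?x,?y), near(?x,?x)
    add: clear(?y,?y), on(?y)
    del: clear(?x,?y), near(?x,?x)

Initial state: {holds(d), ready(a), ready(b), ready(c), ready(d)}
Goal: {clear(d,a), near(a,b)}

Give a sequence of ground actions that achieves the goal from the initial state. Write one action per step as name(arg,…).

1. drop(a,d)  →  {clear(d,a), holds(d), near(d,a), ready(a), ready(b), ready(c), ready(d)}
2. drop(b,a)  →  {clear(a,b), clear(d,a), holds(d), near(a,b), near(d,a), ready(a), ready(b), ready(c), ready(d)}

drop(a,d); drop(b,a)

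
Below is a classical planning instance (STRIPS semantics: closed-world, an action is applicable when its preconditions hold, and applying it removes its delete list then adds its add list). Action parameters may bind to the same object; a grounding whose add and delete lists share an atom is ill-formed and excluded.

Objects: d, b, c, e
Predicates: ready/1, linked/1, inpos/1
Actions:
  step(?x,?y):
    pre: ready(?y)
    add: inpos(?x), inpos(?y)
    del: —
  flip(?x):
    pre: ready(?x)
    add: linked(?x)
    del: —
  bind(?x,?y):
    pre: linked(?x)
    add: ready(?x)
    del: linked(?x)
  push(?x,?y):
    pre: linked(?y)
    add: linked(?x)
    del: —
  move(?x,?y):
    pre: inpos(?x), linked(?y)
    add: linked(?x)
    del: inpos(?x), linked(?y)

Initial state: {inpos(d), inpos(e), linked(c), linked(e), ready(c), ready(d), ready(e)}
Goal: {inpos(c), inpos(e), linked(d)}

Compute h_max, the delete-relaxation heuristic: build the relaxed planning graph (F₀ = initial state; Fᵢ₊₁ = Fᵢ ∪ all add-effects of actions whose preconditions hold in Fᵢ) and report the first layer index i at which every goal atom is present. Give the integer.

1

F0 = init (7 atoms)
F1 = F0 ∪ {inpos(b), inpos(c), linked(b), linked(d)}  (11 atoms)
goal ⊆ F1  ⇒  h_max = 1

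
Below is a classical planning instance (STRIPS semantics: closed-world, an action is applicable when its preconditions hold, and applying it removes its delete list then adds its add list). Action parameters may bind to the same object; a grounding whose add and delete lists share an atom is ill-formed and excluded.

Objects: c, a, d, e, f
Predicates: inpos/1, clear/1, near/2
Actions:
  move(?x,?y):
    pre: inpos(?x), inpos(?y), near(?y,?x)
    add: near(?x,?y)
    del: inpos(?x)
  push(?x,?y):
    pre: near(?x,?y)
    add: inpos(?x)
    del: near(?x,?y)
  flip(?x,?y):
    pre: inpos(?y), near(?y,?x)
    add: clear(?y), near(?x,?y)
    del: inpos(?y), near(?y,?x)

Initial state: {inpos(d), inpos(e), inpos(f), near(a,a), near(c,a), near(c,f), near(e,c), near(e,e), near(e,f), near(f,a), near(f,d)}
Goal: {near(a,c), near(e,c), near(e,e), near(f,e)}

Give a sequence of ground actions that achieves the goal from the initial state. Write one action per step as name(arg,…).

move(f,e); push(c,f); flip(a,c)

1. move(f,e)  →  {inpos(d), inpos(e), near(a,a), near(c,a), near(c,f), near(e,c), near(e,e), near(e,f), near(f,a), near(f,d), near(f,e)}
2. push(c,f)  →  {inpos(c), inpos(d), inpos(e), near(a,a), near(c,a), near(e,c), near(e,e), near(e,f), near(f,a), near(f,d), near(f,e)}
3. flip(a,c)  →  {clear(c), inpos(d), inpos(e), near(a,a), near(a,c), near(e,c), near(e,e), near(e,f), near(f,a), near(f,d), near(f,e)}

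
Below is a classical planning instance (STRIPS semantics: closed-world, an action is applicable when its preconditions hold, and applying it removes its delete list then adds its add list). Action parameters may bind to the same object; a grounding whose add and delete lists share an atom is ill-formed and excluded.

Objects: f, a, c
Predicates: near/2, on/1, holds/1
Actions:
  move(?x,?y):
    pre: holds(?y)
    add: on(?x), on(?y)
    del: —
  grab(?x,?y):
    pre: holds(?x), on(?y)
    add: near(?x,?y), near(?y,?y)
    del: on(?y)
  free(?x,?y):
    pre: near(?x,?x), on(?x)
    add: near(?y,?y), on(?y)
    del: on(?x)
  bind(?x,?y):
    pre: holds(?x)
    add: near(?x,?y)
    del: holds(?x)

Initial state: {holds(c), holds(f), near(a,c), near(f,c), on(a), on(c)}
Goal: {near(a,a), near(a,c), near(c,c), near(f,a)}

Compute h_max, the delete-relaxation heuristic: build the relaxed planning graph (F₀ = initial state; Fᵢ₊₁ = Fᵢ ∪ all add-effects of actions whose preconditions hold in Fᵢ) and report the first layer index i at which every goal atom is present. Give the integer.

1

F0 = init (6 atoms)
F1 = F0 ∪ {near(a,a), near(c,a), near(c,c), near(c,f), near(f,a), near(f,f), on(f)}  (13 atoms)
goal ⊆ F1  ⇒  h_max = 1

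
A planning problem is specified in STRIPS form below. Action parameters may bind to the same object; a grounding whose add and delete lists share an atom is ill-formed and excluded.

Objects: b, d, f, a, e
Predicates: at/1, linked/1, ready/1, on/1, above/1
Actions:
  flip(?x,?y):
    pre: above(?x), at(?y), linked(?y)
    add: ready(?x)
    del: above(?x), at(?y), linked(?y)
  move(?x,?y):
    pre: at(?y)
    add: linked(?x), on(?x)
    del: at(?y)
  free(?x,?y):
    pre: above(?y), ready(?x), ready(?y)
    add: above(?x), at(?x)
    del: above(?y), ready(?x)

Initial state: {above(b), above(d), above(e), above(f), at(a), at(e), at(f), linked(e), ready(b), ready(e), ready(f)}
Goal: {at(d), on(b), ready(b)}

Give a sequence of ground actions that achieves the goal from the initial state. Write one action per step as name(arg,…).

1. flip(d,e)  →  {above(b), above(e), above(f), at(a), at(f), ready(b), ready(d), ready(e), ready(f)}
2. move(b,f)  →  {above(b), above(e), above(f), at(a), linked(b), on(b), ready(b), ready(d), ready(e), ready(f)}
3. free(d,b)  →  {above(d), above(e), above(f), at(a), at(d), linked(b), on(b), ready(b), ready(e), ready(f)}

flip(d,e); move(b,f); free(d,b)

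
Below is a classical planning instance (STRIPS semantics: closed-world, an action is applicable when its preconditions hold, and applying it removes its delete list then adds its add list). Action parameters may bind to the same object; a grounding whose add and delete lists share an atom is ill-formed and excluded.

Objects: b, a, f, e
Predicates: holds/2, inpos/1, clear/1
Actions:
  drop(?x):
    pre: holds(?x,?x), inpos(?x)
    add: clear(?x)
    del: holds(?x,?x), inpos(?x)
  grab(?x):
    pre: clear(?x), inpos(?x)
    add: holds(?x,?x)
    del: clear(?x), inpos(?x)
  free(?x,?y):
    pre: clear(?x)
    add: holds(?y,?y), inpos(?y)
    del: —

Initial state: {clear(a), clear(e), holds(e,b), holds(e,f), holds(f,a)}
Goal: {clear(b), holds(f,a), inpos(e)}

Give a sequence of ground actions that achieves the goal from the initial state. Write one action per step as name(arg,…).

free(a,b); drop(b); free(b,e)

1. free(a,b)  →  {clear(a), clear(e), holds(b,b), holds(e,b), holds(e,f), holds(f,a), inpos(b)}
2. drop(b)  →  {clear(a), clear(b), clear(e), holds(e,b), holds(e,f), holds(f,a)}
3. free(b,e)  →  {clear(a), clear(b), clear(e), holds(e,b), holds(e,e), holds(e,f), holds(f,a), inpos(e)}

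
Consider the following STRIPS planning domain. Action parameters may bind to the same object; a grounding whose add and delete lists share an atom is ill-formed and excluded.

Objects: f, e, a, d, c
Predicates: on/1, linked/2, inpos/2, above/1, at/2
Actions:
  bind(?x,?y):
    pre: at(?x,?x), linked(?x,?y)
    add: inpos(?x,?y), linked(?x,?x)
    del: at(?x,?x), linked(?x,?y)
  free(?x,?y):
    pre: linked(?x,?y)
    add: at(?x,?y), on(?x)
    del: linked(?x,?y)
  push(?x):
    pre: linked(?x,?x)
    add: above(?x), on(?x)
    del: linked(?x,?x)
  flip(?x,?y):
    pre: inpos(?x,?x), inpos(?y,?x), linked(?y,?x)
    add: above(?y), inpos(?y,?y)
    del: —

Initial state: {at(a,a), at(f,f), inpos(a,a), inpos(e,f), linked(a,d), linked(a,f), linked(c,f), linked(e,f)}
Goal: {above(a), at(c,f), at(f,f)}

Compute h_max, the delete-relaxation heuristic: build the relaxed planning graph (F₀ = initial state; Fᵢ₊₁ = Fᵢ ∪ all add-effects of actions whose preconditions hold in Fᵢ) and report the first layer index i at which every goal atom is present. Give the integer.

2

F0 = init (8 atoms)
F1 = F0 ∪ {at(a,d), at(a,f), at(c,f), at(e,f), inpos(a,d), inpos(a,f), linked(a,a), on(a), on(c), on(e)}  (18 atoms)
F2 = F1 ∪ {above(a)}  (19 atoms)
goal ⊆ F2  ⇒  h_max = 2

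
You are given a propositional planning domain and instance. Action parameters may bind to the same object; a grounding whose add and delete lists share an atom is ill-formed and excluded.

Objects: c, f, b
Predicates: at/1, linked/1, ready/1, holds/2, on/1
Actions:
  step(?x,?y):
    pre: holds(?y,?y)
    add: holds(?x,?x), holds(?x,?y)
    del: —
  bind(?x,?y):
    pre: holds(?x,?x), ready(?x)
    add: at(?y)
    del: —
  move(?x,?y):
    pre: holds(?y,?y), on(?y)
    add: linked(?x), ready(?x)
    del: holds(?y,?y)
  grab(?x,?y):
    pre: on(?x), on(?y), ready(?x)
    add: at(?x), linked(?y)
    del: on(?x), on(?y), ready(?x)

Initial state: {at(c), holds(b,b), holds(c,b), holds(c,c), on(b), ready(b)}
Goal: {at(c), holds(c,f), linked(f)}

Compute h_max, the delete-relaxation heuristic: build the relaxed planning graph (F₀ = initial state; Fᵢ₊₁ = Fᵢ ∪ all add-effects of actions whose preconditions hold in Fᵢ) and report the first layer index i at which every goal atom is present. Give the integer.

2

F0 = init (6 atoms)
F1 = F0 ∪ {at(b), at(f), holds(b,c), holds(f,b), holds(f,c), holds(f,f), linked(b), linked(c), linked(f), ready(c), ready(f)}  (17 atoms)
F2 = F1 ∪ {holds(b,f), holds(c,f)}  (19 atoms)
goal ⊆ F2  ⇒  h_max = 2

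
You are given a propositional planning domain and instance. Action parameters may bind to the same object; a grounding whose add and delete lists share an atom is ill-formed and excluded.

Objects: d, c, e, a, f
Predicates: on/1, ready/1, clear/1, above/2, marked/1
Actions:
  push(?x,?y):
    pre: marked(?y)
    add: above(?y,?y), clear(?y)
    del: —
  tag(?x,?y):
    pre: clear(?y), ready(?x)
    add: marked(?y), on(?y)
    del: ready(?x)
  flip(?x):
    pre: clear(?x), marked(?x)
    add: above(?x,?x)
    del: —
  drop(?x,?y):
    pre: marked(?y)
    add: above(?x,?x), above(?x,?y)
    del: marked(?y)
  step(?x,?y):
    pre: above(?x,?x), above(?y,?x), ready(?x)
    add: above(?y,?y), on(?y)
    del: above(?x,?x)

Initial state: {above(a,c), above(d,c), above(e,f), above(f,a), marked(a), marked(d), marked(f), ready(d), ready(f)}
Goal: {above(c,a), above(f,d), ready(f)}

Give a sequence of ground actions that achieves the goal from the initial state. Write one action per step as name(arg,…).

drop(c,a); drop(f,d)

1. drop(c,a)  →  {above(a,c), above(c,a), above(c,c), above(d,c), above(e,f), above(f,a), marked(d), marked(f), ready(d), ready(f)}
2. drop(f,d)  →  {above(a,c), above(c,a), above(c,c), above(d,c), above(e,f), above(f,a), above(f,d), above(f,f), marked(f), ready(d), ready(f)}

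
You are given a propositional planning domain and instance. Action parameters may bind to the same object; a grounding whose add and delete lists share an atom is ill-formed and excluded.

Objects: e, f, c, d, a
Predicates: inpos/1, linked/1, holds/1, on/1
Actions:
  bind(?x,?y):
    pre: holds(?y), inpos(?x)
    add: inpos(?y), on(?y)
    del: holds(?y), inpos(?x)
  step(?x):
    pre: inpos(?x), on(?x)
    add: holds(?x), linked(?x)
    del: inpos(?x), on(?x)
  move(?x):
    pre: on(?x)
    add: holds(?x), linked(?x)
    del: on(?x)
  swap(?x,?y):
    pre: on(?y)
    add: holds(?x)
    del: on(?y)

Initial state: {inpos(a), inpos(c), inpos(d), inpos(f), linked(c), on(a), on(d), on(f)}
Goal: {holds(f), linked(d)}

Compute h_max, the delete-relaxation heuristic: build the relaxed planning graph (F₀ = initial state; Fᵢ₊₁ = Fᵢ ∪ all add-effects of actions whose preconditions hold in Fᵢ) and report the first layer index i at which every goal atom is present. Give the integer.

1

F0 = init (8 atoms)
F1 = F0 ∪ {holds(a), holds(c), holds(d), holds(e), holds(f), linked(a), linked(d), linked(f)}  (16 atoms)
goal ⊆ F1  ⇒  h_max = 1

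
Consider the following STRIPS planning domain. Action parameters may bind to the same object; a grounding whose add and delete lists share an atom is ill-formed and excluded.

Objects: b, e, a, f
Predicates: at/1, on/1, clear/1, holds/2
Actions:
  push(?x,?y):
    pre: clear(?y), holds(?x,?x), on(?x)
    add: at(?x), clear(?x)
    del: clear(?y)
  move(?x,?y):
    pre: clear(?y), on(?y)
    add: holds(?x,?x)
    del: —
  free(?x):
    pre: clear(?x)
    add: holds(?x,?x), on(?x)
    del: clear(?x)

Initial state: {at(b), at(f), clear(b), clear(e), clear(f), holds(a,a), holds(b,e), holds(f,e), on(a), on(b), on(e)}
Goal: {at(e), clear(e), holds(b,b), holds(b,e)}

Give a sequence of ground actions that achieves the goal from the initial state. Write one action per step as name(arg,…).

move(b,b); move(e,b); push(e,b)

1. move(b,b)  →  {at(b), at(f), clear(b), clear(e), clear(f), holds(a,a), holds(b,b), holds(b,e), holds(f,e), on(a), on(b), on(e)}
2. move(e,b)  →  {at(b), at(f), clear(b), clear(e), clear(f), holds(a,a), holds(b,b), holds(b,e), holds(e,e), holds(f,e), on(a), on(b), on(e)}
3. push(e,b)  →  {at(b), at(e), at(f), clear(e), clear(f), holds(a,a), holds(b,b), holds(b,e), holds(e,e), holds(f,e), on(a), on(b), on(e)}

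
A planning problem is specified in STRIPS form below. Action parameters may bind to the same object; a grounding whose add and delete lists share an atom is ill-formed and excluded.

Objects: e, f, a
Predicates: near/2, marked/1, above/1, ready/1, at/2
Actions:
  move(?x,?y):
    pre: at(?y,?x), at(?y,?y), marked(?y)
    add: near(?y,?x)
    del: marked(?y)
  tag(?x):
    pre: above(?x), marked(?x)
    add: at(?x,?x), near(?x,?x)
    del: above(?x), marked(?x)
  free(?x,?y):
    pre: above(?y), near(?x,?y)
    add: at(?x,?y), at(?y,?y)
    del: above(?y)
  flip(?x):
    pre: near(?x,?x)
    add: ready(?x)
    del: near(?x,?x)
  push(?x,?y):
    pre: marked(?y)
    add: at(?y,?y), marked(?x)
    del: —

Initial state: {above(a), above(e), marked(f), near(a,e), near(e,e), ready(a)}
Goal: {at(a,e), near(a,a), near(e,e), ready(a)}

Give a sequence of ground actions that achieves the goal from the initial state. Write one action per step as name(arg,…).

1. free(a,e)  →  {above(a), at(a,e), at(e,e), marked(f), near(a,e), near(e,e), ready(a)}
2. push(a,f)  →  {above(a), at(a,e), at(e,e), at(f,f), marked(a), marked(f), near(a,e), near(e,e), ready(a)}
3. tag(a)  →  {at(a,a), at(a,e), at(e,e), at(f,f), marked(f), near(a,a), near(a,e), near(e,e), ready(a)}

free(a,e); push(a,f); tag(a)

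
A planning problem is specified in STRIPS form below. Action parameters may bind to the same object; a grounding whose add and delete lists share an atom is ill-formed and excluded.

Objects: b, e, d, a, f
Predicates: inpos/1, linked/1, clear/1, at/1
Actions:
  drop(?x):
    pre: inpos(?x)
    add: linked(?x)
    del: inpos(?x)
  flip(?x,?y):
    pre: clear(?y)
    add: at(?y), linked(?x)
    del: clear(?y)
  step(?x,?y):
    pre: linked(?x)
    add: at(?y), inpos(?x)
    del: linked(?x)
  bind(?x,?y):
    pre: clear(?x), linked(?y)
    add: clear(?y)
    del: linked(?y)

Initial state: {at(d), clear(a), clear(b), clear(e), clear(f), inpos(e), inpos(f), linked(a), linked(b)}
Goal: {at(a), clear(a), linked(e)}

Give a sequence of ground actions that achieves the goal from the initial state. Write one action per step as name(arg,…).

1. drop(e)  →  {at(d), clear(a), clear(b), clear(e), clear(f), inpos(f), linked(a), linked(b), linked(e)}
2. step(b,a)  →  {at(a), at(d), clear(a), clear(b), clear(e), clear(f), inpos(b), inpos(f), linked(a), linked(e)}

drop(e); step(b,a)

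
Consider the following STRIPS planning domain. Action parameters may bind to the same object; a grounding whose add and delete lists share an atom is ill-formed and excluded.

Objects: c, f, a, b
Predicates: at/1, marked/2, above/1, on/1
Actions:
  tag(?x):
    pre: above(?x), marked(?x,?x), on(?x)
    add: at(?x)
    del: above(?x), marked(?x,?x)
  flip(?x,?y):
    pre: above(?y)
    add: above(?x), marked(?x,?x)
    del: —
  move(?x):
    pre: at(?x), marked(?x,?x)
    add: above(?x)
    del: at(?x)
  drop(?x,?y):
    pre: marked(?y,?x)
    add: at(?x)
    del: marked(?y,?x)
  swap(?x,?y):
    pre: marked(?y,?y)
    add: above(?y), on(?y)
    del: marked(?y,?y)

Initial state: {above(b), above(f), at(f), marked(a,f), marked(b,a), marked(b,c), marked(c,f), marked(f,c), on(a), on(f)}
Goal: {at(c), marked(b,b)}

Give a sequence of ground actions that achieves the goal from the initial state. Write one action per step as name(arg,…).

flip(b,f); drop(c,f)

1. flip(b,f)  →  {above(b), above(f), at(f), marked(a,f), marked(b,a), marked(b,b), marked(b,c), marked(c,f), marked(f,c), on(a), on(f)}
2. drop(c,f)  →  {above(b), above(f), at(c), at(f), marked(a,f), marked(b,a), marked(b,b), marked(b,c), marked(c,f), on(a), on(f)}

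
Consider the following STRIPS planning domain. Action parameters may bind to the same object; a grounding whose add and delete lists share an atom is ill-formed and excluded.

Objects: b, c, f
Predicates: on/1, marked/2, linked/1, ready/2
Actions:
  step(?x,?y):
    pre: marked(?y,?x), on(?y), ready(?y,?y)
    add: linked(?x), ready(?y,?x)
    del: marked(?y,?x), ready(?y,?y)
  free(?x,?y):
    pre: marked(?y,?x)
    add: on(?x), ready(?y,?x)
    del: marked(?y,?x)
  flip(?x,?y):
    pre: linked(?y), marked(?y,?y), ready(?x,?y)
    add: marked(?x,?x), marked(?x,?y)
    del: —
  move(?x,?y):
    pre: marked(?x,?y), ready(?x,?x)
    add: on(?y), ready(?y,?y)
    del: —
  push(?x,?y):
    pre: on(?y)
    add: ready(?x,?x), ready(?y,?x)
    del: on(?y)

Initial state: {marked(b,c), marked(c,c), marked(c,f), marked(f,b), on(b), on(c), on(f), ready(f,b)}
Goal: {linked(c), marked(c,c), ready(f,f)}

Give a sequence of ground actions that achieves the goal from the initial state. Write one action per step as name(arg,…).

push(b,c); step(c,b); push(f,b)

1. push(b,c)  →  {marked(b,c), marked(c,c), marked(c,f), marked(f,b), on(b), on(f), ready(b,b), ready(c,b), ready(f,b)}
2. step(c,b)  →  {linked(c), marked(c,c), marked(c,f), marked(f,b), on(b), on(f), ready(b,c), ready(c,b), ready(f,b)}
3. push(f,b)  →  {linked(c), marked(c,c), marked(c,f), marked(f,b), on(f), ready(b,c), ready(b,f), ready(c,b), ready(f,b), ready(f,f)}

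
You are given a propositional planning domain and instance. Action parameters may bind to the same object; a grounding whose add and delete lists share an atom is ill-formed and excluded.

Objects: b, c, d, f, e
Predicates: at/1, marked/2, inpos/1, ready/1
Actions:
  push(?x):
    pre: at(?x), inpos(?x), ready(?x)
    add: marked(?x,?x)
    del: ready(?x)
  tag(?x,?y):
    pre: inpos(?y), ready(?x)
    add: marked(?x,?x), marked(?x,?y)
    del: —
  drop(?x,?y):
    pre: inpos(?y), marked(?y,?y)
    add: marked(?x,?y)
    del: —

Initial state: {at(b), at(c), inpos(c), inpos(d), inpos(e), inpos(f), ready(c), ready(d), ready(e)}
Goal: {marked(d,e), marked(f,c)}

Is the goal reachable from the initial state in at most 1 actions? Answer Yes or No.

1. push(c)  →  {at(b), at(c), inpos(c), inpos(d), inpos(e), inpos(f), marked(c,c), ready(d), ready(e)}
2. tag(d,e)  →  {at(b), at(c), inpos(c), inpos(d), inpos(e), inpos(f), marked(c,c), marked(d,d), marked(d,e), ready(d), ready(e)}
3. drop(f,c)  →  {at(b), at(c), inpos(c), inpos(d), inpos(e), inpos(f), marked(c,c), marked(d,d), marked(d,e), marked(f,c), ready(d), ready(e)}
optimal plan length = 3; 3 > 1

No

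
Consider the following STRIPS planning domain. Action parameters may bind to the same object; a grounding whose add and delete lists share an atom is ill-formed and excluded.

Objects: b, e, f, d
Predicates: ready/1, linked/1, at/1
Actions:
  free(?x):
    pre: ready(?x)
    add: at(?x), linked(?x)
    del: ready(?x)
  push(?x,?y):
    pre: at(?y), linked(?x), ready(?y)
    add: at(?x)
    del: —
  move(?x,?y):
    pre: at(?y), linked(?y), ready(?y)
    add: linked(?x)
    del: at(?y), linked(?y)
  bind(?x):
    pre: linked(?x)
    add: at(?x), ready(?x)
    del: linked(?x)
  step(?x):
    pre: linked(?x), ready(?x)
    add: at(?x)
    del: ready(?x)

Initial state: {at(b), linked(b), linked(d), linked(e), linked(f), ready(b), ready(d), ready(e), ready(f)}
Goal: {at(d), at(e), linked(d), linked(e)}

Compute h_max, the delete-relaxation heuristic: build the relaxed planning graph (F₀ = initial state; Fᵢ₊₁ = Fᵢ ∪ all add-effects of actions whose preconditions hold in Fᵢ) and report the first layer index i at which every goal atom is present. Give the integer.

1

F0 = init (9 atoms)
F1 = F0 ∪ {at(d), at(e), at(f)}  (12 atoms)
goal ⊆ F1  ⇒  h_max = 1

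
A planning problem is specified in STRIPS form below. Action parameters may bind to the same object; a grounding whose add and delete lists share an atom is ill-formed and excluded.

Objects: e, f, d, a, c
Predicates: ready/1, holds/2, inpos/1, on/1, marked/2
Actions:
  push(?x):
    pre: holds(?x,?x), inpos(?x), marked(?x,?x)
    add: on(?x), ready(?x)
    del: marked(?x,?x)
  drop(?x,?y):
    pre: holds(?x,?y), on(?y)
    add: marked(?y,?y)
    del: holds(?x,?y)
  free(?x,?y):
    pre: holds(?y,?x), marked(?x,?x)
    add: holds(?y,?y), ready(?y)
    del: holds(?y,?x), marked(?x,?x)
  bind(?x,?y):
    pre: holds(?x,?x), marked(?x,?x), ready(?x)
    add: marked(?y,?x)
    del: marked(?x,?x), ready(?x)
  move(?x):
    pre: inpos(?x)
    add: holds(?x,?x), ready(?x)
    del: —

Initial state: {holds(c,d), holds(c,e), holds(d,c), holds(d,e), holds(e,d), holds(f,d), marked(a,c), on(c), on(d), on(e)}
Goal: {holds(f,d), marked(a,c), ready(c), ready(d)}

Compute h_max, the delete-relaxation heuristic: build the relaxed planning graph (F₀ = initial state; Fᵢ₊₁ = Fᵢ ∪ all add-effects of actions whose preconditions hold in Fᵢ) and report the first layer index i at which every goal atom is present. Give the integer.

2

F0 = init (10 atoms)
F1 = F0 ∪ {marked(c,c), marked(d,d), marked(e,e)}  (13 atoms)
F2 = F1 ∪ {holds(c,c), holds(d,d), holds(e,e), holds(f,f), ready(c), ready(d), ready(e), ready(f)}  (21 atoms)
goal ⊆ F2  ⇒  h_max = 2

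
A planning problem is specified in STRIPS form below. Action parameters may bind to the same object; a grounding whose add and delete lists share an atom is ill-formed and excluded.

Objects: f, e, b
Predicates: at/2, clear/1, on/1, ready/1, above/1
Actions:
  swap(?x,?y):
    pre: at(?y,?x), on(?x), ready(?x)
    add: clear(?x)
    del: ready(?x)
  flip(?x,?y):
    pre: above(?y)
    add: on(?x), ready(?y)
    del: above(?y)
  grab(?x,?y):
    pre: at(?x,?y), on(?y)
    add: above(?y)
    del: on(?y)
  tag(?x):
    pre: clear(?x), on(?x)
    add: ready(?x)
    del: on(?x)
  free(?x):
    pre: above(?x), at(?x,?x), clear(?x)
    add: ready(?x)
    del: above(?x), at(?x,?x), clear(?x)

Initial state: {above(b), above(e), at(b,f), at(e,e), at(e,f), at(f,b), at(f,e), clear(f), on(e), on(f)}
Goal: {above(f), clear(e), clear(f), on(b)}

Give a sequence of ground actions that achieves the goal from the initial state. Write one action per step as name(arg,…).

flip(b,e); swap(e,f); grab(e,f)

1. flip(b,e)  →  {above(b), at(b,f), at(e,e), at(e,f), at(f,b), at(f,e), clear(f), on(b), on(e), on(f), ready(e)}
2. swap(e,f)  →  {above(b), at(b,f), at(e,e), at(e,f), at(f,b), at(f,e), clear(e), clear(f), on(b), on(e), on(f)}
3. grab(e,f)  →  {above(b), above(f), at(b,f), at(e,e), at(e,f), at(f,b), at(f,e), clear(e), clear(f), on(b), on(e)}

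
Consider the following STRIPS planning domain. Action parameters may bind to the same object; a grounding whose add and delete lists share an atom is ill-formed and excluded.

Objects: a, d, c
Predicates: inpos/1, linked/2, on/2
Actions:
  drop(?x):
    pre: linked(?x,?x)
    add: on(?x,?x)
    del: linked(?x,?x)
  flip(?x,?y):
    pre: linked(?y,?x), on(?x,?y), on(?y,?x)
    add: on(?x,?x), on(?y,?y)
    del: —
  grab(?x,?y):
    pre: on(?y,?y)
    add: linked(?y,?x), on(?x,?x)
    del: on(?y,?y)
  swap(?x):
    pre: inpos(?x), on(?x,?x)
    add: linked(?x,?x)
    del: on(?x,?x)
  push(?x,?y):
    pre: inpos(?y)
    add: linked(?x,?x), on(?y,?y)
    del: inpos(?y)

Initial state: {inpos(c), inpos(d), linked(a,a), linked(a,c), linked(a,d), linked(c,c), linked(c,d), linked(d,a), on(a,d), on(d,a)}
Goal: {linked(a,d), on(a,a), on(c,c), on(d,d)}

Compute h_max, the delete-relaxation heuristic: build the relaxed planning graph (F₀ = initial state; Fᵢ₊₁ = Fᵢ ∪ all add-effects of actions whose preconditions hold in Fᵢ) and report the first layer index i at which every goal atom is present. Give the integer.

1

F0 = init (10 atoms)
F1 = F0 ∪ {linked(d,d), on(a,a), on(c,c), on(d,d)}  (14 atoms)
goal ⊆ F1  ⇒  h_max = 1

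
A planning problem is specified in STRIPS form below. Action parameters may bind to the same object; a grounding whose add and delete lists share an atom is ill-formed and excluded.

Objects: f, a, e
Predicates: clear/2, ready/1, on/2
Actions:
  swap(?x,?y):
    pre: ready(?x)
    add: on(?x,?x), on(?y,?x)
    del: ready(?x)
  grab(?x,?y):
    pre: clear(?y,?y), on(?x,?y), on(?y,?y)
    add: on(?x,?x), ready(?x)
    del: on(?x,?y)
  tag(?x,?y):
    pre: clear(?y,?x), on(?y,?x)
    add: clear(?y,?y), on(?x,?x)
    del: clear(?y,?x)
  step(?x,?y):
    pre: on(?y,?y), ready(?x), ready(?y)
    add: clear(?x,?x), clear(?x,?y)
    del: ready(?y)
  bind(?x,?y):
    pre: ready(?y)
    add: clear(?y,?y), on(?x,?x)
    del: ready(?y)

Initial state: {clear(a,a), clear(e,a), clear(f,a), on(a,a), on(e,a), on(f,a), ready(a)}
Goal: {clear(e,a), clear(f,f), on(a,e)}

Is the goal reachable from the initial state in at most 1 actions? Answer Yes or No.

1. grab(e,a)  →  {clear(a,a), clear(e,a), clear(f,a), on(a,a), on(e,e), on(f,a), ready(a), ready(e)}
2. swap(e,a)  →  {clear(a,a), clear(e,a), clear(f,a), on(a,a), on(a,e), on(e,e), on(f,a), ready(a)}
3. tag(a,f)  →  {clear(a,a), clear(e,a), clear(f,f), on(a,a), on(a,e), on(e,e), on(f,a), ready(a)}
optimal plan length = 3; 3 > 1

No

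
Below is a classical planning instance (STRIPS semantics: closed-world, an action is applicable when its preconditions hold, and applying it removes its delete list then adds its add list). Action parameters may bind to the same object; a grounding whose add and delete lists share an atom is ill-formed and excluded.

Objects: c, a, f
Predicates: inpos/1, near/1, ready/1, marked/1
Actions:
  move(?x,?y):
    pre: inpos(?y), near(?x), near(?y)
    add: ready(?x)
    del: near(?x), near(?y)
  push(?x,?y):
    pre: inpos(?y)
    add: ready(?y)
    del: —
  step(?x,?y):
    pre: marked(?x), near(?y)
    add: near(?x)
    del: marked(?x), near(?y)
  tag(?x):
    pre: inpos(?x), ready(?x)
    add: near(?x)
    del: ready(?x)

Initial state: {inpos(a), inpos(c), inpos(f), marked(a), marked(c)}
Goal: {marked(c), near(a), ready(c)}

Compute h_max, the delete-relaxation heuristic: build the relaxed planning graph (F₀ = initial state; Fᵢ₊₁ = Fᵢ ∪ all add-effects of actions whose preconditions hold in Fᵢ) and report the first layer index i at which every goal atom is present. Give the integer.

2

F0 = init (5 atoms)
F1 = F0 ∪ {ready(a), ready(c), ready(f)}  (8 atoms)
F2 = F1 ∪ {near(a), near(c), near(f)}  (11 atoms)
goal ⊆ F2  ⇒  h_max = 2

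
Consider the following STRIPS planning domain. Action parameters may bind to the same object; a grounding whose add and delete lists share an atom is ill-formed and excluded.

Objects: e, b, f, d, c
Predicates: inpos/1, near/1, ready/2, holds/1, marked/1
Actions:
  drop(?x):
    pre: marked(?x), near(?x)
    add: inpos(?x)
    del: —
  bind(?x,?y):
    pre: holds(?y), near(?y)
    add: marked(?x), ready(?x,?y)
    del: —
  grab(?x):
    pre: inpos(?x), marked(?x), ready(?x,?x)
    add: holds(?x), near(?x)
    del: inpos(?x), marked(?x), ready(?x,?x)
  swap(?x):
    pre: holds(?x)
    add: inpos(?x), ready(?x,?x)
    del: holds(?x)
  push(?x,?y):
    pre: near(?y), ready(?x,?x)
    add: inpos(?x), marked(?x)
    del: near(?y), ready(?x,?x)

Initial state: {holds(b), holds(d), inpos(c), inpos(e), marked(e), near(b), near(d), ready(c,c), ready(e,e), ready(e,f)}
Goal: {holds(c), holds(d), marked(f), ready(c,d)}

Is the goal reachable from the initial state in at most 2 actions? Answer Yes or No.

1. bind(f,b)  →  {holds(b), holds(d), inpos(c), inpos(e), marked(e), marked(f), near(b), near(d), ready(c,c), ready(e,e), ready(e,f), ready(f,b)}
2. bind(c,d)  →  {holds(b), holds(d), inpos(c), inpos(e), marked(c), marked(e), marked(f), near(b), near(d), ready(c,c), ready(c,d), ready(e,e), ready(e,f), ready(f,b)}
3. grab(c)  →  {holds(b), holds(c), holds(d), inpos(e), marked(e), marked(f), near(b), near(c), near(d), ready(c,d), ready(e,e), ready(e,f), ready(f,b)}
optimal plan length = 3; 3 > 2

No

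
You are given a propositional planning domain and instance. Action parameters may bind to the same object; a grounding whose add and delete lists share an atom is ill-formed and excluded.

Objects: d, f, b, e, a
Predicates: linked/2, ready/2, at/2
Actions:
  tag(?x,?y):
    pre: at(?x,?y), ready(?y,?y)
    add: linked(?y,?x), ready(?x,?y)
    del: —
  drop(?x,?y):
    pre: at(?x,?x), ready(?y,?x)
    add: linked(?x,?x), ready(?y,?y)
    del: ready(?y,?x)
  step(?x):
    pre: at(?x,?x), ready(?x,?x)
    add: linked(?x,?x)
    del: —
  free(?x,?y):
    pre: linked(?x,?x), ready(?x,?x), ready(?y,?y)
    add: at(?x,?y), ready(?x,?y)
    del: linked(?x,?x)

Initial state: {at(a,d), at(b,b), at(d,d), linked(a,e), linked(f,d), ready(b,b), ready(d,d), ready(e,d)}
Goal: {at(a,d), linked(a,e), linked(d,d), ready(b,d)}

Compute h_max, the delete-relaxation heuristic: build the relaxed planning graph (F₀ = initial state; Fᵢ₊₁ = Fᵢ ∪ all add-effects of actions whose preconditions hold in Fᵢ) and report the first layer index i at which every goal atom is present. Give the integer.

2

F0 = init (8 atoms)
F1 = F0 ∪ {linked(b,b), linked(d,a), linked(d,d), ready(a,d), ready(e,e)}  (13 atoms)
F2 = F1 ∪ {at(b,d), at(b,e), at(d,b), at(d,e), ready(a,a), ready(b,d), ready(b,e), ready(d,b), ready(d,e)}  (22 atoms)
goal ⊆ F2  ⇒  h_max = 2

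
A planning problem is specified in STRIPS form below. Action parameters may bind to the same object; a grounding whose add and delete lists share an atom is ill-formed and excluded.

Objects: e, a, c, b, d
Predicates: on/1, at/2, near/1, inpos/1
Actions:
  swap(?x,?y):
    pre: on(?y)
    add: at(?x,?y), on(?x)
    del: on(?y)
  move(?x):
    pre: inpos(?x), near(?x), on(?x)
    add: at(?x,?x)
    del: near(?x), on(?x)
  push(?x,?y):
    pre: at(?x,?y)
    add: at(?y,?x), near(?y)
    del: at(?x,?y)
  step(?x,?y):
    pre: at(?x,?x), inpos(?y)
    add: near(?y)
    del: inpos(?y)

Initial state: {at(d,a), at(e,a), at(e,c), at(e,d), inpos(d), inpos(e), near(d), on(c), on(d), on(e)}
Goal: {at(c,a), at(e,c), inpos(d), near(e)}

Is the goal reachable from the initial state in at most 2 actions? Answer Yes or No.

1. swap(a,e)  →  {at(a,e), at(d,a), at(e,a), at(e,c), at(e,d), inpos(d), inpos(e), near(d), on(a), on(c), on(d)}
2. swap(c,a)  →  {at(a,e), at(c,a), at(d,a), at(e,a), at(e,c), at(e,d), inpos(d), inpos(e), near(d), on(c), on(d)}
3. push(a,e)  →  {at(c,a), at(d,a), at(e,a), at(e,c), at(e,d), inpos(d), inpos(e), near(d), near(e), on(c), on(d)}
optimal plan length = 3; 3 > 2

No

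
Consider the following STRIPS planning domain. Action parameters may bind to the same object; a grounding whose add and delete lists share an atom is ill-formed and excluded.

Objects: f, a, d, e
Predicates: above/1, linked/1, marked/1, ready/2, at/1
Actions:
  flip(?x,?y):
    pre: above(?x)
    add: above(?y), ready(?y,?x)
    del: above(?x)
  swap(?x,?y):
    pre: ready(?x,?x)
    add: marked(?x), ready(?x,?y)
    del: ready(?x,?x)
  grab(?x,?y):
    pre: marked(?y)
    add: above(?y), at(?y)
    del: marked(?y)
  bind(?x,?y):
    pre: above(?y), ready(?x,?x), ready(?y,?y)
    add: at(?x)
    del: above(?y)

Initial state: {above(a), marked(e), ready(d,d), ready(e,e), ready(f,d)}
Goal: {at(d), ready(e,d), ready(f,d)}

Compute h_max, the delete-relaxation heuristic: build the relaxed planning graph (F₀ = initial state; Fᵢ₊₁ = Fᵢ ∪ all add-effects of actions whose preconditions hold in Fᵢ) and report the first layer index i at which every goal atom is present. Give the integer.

F0 = init (5 atoms)
F1 = F0 ∪ {above(d), above(e), above(f), at(e), marked(d), ready(d,a), ready(d,e), ready(d,f), ready(e,a), ready(e,d), ready(e,f), ready(f,a)}  (17 atoms)
F2 = F1 ∪ {at(d), ready(a,d), ready(a,e), ready(a,f), ready(f,e)}  (22 atoms)
goal ⊆ F2  ⇒  h_max = 2

2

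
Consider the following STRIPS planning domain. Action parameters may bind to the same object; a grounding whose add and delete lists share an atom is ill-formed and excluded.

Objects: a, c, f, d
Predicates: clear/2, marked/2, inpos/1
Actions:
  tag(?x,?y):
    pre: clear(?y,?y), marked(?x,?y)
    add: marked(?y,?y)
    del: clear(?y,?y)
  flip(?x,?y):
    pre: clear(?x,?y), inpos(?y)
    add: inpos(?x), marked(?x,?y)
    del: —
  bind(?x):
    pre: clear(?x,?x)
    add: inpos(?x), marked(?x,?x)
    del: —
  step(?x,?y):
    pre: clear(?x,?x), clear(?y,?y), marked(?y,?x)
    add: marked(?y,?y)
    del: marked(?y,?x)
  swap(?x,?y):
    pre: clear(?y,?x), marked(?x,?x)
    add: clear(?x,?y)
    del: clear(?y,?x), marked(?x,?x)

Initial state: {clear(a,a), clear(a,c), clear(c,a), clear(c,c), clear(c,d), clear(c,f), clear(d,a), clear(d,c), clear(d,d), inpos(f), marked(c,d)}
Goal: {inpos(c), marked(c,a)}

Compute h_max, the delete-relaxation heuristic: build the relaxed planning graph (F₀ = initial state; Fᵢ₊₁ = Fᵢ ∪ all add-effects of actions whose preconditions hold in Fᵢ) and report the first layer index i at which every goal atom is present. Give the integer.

2

F0 = init (11 atoms)
F1 = F0 ∪ {inpos(a), inpos(c), inpos(d), marked(a,a), marked(c,c), marked(c,f), marked(d,d)}  (18 atoms)
F2 = F1 ∪ {clear(a,d), marked(a,c), marked(c,a), marked(d,a), marked(d,c)}  (23 atoms)
goal ⊆ F2  ⇒  h_max = 2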